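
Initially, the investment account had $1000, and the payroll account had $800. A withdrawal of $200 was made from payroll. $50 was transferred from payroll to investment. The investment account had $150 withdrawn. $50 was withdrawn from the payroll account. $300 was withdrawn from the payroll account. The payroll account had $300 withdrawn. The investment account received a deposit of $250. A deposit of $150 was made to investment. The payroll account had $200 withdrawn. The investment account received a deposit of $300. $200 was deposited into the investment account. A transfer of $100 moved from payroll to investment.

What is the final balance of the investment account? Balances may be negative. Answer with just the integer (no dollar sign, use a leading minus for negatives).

Answer: 1900

Derivation:
Tracking account balances step by step:
Start: investment=1000, payroll=800
Event 1 (withdraw 200 from payroll): payroll: 800 - 200 = 600. Balances: investment=1000, payroll=600
Event 2 (transfer 50 payroll -> investment): payroll: 600 - 50 = 550, investment: 1000 + 50 = 1050. Balances: investment=1050, payroll=550
Event 3 (withdraw 150 from investment): investment: 1050 - 150 = 900. Balances: investment=900, payroll=550
Event 4 (withdraw 50 from payroll): payroll: 550 - 50 = 500. Balances: investment=900, payroll=500
Event 5 (withdraw 300 from payroll): payroll: 500 - 300 = 200. Balances: investment=900, payroll=200
Event 6 (withdraw 300 from payroll): payroll: 200 - 300 = -100. Balances: investment=900, payroll=-100
Event 7 (deposit 250 to investment): investment: 900 + 250 = 1150. Balances: investment=1150, payroll=-100
Event 8 (deposit 150 to investment): investment: 1150 + 150 = 1300. Balances: investment=1300, payroll=-100
Event 9 (withdraw 200 from payroll): payroll: -100 - 200 = -300. Balances: investment=1300, payroll=-300
Event 10 (deposit 300 to investment): investment: 1300 + 300 = 1600. Balances: investment=1600, payroll=-300
Event 11 (deposit 200 to investment): investment: 1600 + 200 = 1800. Balances: investment=1800, payroll=-300
Event 12 (transfer 100 payroll -> investment): payroll: -300 - 100 = -400, investment: 1800 + 100 = 1900. Balances: investment=1900, payroll=-400

Final balance of investment: 1900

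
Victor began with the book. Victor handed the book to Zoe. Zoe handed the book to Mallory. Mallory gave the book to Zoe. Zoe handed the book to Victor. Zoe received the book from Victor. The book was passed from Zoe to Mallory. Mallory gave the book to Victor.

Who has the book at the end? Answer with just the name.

Tracking the book through each event:
Start: Victor has the book.
After event 1: Zoe has the book.
After event 2: Mallory has the book.
After event 3: Zoe has the book.
After event 4: Victor has the book.
After event 5: Zoe has the book.
After event 6: Mallory has the book.
After event 7: Victor has the book.

Answer: Victor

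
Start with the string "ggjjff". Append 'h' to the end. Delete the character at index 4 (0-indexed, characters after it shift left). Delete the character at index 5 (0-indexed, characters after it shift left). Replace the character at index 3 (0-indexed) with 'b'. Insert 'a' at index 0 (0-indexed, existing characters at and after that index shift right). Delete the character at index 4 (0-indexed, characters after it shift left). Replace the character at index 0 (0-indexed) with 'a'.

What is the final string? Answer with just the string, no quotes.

Answer: aggjf

Derivation:
Applying each edit step by step:
Start: "ggjjff"
Op 1 (append 'h'): "ggjjff" -> "ggjjffh"
Op 2 (delete idx 4 = 'f'): "ggjjffh" -> "ggjjfh"
Op 3 (delete idx 5 = 'h'): "ggjjfh" -> "ggjjf"
Op 4 (replace idx 3: 'j' -> 'b'): "ggjjf" -> "ggjbf"
Op 5 (insert 'a' at idx 0): "ggjbf" -> "aggjbf"
Op 6 (delete idx 4 = 'b'): "aggjbf" -> "aggjf"
Op 7 (replace idx 0: 'a' -> 'a'): "aggjf" -> "aggjf"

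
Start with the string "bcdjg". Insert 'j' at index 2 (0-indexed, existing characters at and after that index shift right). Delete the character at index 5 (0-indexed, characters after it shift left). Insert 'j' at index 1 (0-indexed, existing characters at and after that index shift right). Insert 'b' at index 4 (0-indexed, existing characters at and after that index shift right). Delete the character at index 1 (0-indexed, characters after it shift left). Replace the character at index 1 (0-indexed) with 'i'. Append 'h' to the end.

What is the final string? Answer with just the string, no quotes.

Answer: bijbdjh

Derivation:
Applying each edit step by step:
Start: "bcdjg"
Op 1 (insert 'j' at idx 2): "bcdjg" -> "bcjdjg"
Op 2 (delete idx 5 = 'g'): "bcjdjg" -> "bcjdj"
Op 3 (insert 'j' at idx 1): "bcjdj" -> "bjcjdj"
Op 4 (insert 'b' at idx 4): "bjcjdj" -> "bjcjbdj"
Op 5 (delete idx 1 = 'j'): "bjcjbdj" -> "bcjbdj"
Op 6 (replace idx 1: 'c' -> 'i'): "bcjbdj" -> "bijbdj"
Op 7 (append 'h'): "bijbdj" -> "bijbdjh"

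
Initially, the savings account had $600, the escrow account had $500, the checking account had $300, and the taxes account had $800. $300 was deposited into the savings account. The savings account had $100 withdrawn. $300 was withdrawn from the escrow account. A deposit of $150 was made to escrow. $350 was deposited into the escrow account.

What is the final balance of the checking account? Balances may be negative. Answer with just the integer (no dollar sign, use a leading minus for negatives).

Tracking account balances step by step:
Start: savings=600, escrow=500, checking=300, taxes=800
Event 1 (deposit 300 to savings): savings: 600 + 300 = 900. Balances: savings=900, escrow=500, checking=300, taxes=800
Event 2 (withdraw 100 from savings): savings: 900 - 100 = 800. Balances: savings=800, escrow=500, checking=300, taxes=800
Event 3 (withdraw 300 from escrow): escrow: 500 - 300 = 200. Balances: savings=800, escrow=200, checking=300, taxes=800
Event 4 (deposit 150 to escrow): escrow: 200 + 150 = 350. Balances: savings=800, escrow=350, checking=300, taxes=800
Event 5 (deposit 350 to escrow): escrow: 350 + 350 = 700. Balances: savings=800, escrow=700, checking=300, taxes=800

Final balance of checking: 300

Answer: 300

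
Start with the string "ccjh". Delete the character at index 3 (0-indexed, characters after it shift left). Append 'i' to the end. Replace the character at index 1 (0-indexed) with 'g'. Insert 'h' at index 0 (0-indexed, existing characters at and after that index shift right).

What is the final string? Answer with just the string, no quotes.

Answer: hcgji

Derivation:
Applying each edit step by step:
Start: "ccjh"
Op 1 (delete idx 3 = 'h'): "ccjh" -> "ccj"
Op 2 (append 'i'): "ccj" -> "ccji"
Op 3 (replace idx 1: 'c' -> 'g'): "ccji" -> "cgji"
Op 4 (insert 'h' at idx 0): "cgji" -> "hcgji"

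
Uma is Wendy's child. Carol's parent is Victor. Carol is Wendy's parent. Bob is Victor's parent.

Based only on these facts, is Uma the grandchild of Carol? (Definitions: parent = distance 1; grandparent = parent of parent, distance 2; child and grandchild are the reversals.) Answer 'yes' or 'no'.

Reconstructing the parent chain from the given facts:
  Bob -> Victor -> Carol -> Wendy -> Uma
(each arrow means 'parent of the next')
Positions in the chain (0 = top):
  position of Bob: 0
  position of Victor: 1
  position of Carol: 2
  position of Wendy: 3
  position of Uma: 4

Uma is at position 4, Carol is at position 2; signed distance (j - i) = -2.
'grandchild' requires j - i = -2. Actual distance is -2, so the relation HOLDS.

Answer: yes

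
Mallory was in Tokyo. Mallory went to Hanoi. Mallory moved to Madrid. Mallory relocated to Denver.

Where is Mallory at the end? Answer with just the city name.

Tracking Mallory's location:
Start: Mallory is in Tokyo.
After move 1: Tokyo -> Hanoi. Mallory is in Hanoi.
After move 2: Hanoi -> Madrid. Mallory is in Madrid.
After move 3: Madrid -> Denver. Mallory is in Denver.

Answer: Denver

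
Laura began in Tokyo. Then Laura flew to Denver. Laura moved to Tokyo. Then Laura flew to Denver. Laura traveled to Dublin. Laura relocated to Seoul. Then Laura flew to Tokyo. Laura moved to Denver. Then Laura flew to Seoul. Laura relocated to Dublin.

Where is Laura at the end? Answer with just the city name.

Tracking Laura's location:
Start: Laura is in Tokyo.
After move 1: Tokyo -> Denver. Laura is in Denver.
After move 2: Denver -> Tokyo. Laura is in Tokyo.
After move 3: Tokyo -> Denver. Laura is in Denver.
After move 4: Denver -> Dublin. Laura is in Dublin.
After move 5: Dublin -> Seoul. Laura is in Seoul.
After move 6: Seoul -> Tokyo. Laura is in Tokyo.
After move 7: Tokyo -> Denver. Laura is in Denver.
After move 8: Denver -> Seoul. Laura is in Seoul.
After move 9: Seoul -> Dublin. Laura is in Dublin.

Answer: Dublin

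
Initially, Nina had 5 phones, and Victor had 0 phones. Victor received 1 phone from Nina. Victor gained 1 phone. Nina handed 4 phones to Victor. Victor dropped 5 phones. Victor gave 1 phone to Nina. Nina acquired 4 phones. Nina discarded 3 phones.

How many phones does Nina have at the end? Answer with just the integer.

Tracking counts step by step:
Start: Nina=5, Victor=0
Event 1 (Nina -> Victor, 1): Nina: 5 -> 4, Victor: 0 -> 1. State: Nina=4, Victor=1
Event 2 (Victor +1): Victor: 1 -> 2. State: Nina=4, Victor=2
Event 3 (Nina -> Victor, 4): Nina: 4 -> 0, Victor: 2 -> 6. State: Nina=0, Victor=6
Event 4 (Victor -5): Victor: 6 -> 1. State: Nina=0, Victor=1
Event 5 (Victor -> Nina, 1): Victor: 1 -> 0, Nina: 0 -> 1. State: Nina=1, Victor=0
Event 6 (Nina +4): Nina: 1 -> 5. State: Nina=5, Victor=0
Event 7 (Nina -3): Nina: 5 -> 2. State: Nina=2, Victor=0

Nina's final count: 2

Answer: 2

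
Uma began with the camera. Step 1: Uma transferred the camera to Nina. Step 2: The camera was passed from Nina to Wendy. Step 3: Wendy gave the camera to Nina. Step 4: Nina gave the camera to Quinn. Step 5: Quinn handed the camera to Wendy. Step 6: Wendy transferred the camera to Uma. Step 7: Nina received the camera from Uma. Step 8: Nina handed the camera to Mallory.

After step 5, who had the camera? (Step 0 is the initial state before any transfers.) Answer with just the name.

Answer: Wendy

Derivation:
Tracking the camera holder through step 5:
After step 0 (start): Uma
After step 1: Nina
After step 2: Wendy
After step 3: Nina
After step 4: Quinn
After step 5: Wendy

At step 5, the holder is Wendy.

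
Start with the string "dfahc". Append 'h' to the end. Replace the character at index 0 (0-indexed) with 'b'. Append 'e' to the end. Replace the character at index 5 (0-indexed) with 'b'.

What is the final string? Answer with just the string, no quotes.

Applying each edit step by step:
Start: "dfahc"
Op 1 (append 'h'): "dfahc" -> "dfahch"
Op 2 (replace idx 0: 'd' -> 'b'): "dfahch" -> "bfahch"
Op 3 (append 'e'): "bfahch" -> "bfahche"
Op 4 (replace idx 5: 'h' -> 'b'): "bfahche" -> "bfahcbe"

Answer: bfahcbe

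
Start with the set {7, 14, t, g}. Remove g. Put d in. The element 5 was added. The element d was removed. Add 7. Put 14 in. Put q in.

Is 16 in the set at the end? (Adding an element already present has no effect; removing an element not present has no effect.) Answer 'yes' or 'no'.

Tracking the set through each operation:
Start: {14, 7, g, t}
Event 1 (remove g): removed. Set: {14, 7, t}
Event 2 (add d): added. Set: {14, 7, d, t}
Event 3 (add 5): added. Set: {14, 5, 7, d, t}
Event 4 (remove d): removed. Set: {14, 5, 7, t}
Event 5 (add 7): already present, no change. Set: {14, 5, 7, t}
Event 6 (add 14): already present, no change. Set: {14, 5, 7, t}
Event 7 (add q): added. Set: {14, 5, 7, q, t}

Final set: {14, 5, 7, q, t} (size 5)
16 is NOT in the final set.

Answer: no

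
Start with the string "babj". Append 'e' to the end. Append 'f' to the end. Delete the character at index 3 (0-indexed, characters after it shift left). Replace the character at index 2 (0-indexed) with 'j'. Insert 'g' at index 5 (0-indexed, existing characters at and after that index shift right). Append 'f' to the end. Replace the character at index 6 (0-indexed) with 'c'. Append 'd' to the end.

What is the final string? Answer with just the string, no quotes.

Answer: bajefgcd

Derivation:
Applying each edit step by step:
Start: "babj"
Op 1 (append 'e'): "babj" -> "babje"
Op 2 (append 'f'): "babje" -> "babjef"
Op 3 (delete idx 3 = 'j'): "babjef" -> "babef"
Op 4 (replace idx 2: 'b' -> 'j'): "babef" -> "bajef"
Op 5 (insert 'g' at idx 5): "bajef" -> "bajefg"
Op 6 (append 'f'): "bajefg" -> "bajefgf"
Op 7 (replace idx 6: 'f' -> 'c'): "bajefgf" -> "bajefgc"
Op 8 (append 'd'): "bajefgc" -> "bajefgcd"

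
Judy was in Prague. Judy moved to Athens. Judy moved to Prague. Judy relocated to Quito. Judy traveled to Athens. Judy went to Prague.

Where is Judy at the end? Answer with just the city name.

Answer: Prague

Derivation:
Tracking Judy's location:
Start: Judy is in Prague.
After move 1: Prague -> Athens. Judy is in Athens.
After move 2: Athens -> Prague. Judy is in Prague.
After move 3: Prague -> Quito. Judy is in Quito.
After move 4: Quito -> Athens. Judy is in Athens.
After move 5: Athens -> Prague. Judy is in Prague.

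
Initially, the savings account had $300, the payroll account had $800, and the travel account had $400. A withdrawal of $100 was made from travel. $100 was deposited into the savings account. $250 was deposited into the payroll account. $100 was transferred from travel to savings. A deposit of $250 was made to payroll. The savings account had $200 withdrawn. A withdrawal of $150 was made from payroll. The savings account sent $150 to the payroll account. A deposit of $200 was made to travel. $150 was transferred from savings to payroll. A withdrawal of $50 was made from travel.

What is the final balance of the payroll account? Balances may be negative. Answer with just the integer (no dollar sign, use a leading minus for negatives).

Tracking account balances step by step:
Start: savings=300, payroll=800, travel=400
Event 1 (withdraw 100 from travel): travel: 400 - 100 = 300. Balances: savings=300, payroll=800, travel=300
Event 2 (deposit 100 to savings): savings: 300 + 100 = 400. Balances: savings=400, payroll=800, travel=300
Event 3 (deposit 250 to payroll): payroll: 800 + 250 = 1050. Balances: savings=400, payroll=1050, travel=300
Event 4 (transfer 100 travel -> savings): travel: 300 - 100 = 200, savings: 400 + 100 = 500. Balances: savings=500, payroll=1050, travel=200
Event 5 (deposit 250 to payroll): payroll: 1050 + 250 = 1300. Balances: savings=500, payroll=1300, travel=200
Event 6 (withdraw 200 from savings): savings: 500 - 200 = 300. Balances: savings=300, payroll=1300, travel=200
Event 7 (withdraw 150 from payroll): payroll: 1300 - 150 = 1150. Balances: savings=300, payroll=1150, travel=200
Event 8 (transfer 150 savings -> payroll): savings: 300 - 150 = 150, payroll: 1150 + 150 = 1300. Balances: savings=150, payroll=1300, travel=200
Event 9 (deposit 200 to travel): travel: 200 + 200 = 400. Balances: savings=150, payroll=1300, travel=400
Event 10 (transfer 150 savings -> payroll): savings: 150 - 150 = 0, payroll: 1300 + 150 = 1450. Balances: savings=0, payroll=1450, travel=400
Event 11 (withdraw 50 from travel): travel: 400 - 50 = 350. Balances: savings=0, payroll=1450, travel=350

Final balance of payroll: 1450

Answer: 1450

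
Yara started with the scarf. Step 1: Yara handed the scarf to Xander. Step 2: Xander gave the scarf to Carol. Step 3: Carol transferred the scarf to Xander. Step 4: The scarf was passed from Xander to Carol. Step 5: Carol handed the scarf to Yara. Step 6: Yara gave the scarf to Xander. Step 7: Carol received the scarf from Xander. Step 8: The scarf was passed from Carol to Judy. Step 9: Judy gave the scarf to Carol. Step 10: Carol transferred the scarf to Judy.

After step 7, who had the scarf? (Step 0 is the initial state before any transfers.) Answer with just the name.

Tracking the scarf holder through step 7:
After step 0 (start): Yara
After step 1: Xander
After step 2: Carol
After step 3: Xander
After step 4: Carol
After step 5: Yara
After step 6: Xander
After step 7: Carol

At step 7, the holder is Carol.

Answer: Carol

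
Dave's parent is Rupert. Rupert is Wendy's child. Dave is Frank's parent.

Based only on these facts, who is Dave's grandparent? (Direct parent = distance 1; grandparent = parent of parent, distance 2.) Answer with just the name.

Answer: Wendy

Derivation:
Reconstructing the parent chain from the given facts:
  Wendy -> Rupert -> Dave -> Frank
(each arrow means 'parent of the next')
Positions in the chain (0 = top):
  position of Wendy: 0
  position of Rupert: 1
  position of Dave: 2
  position of Frank: 3

Dave is at position 2; the grandparent is 2 steps up the chain, i.e. position 0: Wendy.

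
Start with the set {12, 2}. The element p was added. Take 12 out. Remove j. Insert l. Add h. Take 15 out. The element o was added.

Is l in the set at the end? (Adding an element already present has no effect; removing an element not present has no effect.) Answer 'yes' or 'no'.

Tracking the set through each operation:
Start: {12, 2}
Event 1 (add p): added. Set: {12, 2, p}
Event 2 (remove 12): removed. Set: {2, p}
Event 3 (remove j): not present, no change. Set: {2, p}
Event 4 (add l): added. Set: {2, l, p}
Event 5 (add h): added. Set: {2, h, l, p}
Event 6 (remove 15): not present, no change. Set: {2, h, l, p}
Event 7 (add o): added. Set: {2, h, l, o, p}

Final set: {2, h, l, o, p} (size 5)
l is in the final set.

Answer: yes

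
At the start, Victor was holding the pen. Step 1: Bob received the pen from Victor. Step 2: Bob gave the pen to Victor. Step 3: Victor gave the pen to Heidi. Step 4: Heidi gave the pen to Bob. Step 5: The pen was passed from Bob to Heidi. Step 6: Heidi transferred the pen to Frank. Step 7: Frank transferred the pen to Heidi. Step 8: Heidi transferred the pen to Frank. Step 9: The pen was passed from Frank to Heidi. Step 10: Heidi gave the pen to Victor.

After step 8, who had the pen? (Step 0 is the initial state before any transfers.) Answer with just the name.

Tracking the pen holder through step 8:
After step 0 (start): Victor
After step 1: Bob
After step 2: Victor
After step 3: Heidi
After step 4: Bob
After step 5: Heidi
After step 6: Frank
After step 7: Heidi
After step 8: Frank

At step 8, the holder is Frank.

Answer: Frank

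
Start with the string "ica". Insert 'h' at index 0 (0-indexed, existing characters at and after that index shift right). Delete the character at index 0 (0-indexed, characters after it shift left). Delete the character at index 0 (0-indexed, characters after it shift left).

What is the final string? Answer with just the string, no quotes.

Applying each edit step by step:
Start: "ica"
Op 1 (insert 'h' at idx 0): "ica" -> "hica"
Op 2 (delete idx 0 = 'h'): "hica" -> "ica"
Op 3 (delete idx 0 = 'i'): "ica" -> "ca"

Answer: ca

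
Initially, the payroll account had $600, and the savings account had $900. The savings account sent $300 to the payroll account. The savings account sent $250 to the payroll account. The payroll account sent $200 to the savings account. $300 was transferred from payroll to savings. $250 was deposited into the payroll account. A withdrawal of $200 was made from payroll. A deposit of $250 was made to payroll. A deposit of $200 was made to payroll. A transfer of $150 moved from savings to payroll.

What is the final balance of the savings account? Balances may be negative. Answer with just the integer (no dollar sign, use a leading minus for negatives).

Tracking account balances step by step:
Start: payroll=600, savings=900
Event 1 (transfer 300 savings -> payroll): savings: 900 - 300 = 600, payroll: 600 + 300 = 900. Balances: payroll=900, savings=600
Event 2 (transfer 250 savings -> payroll): savings: 600 - 250 = 350, payroll: 900 + 250 = 1150. Balances: payroll=1150, savings=350
Event 3 (transfer 200 payroll -> savings): payroll: 1150 - 200 = 950, savings: 350 + 200 = 550. Balances: payroll=950, savings=550
Event 4 (transfer 300 payroll -> savings): payroll: 950 - 300 = 650, savings: 550 + 300 = 850. Balances: payroll=650, savings=850
Event 5 (deposit 250 to payroll): payroll: 650 + 250 = 900. Balances: payroll=900, savings=850
Event 6 (withdraw 200 from payroll): payroll: 900 - 200 = 700. Balances: payroll=700, savings=850
Event 7 (deposit 250 to payroll): payroll: 700 + 250 = 950. Balances: payroll=950, savings=850
Event 8 (deposit 200 to payroll): payroll: 950 + 200 = 1150. Balances: payroll=1150, savings=850
Event 9 (transfer 150 savings -> payroll): savings: 850 - 150 = 700, payroll: 1150 + 150 = 1300. Balances: payroll=1300, savings=700

Final balance of savings: 700

Answer: 700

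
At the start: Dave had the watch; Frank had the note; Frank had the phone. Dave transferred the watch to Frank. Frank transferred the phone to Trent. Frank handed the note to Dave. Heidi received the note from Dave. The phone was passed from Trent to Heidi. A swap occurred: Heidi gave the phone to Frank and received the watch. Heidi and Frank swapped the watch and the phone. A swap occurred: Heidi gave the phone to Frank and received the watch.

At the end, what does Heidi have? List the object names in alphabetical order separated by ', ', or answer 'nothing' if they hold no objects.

Answer: note, watch

Derivation:
Tracking all object holders:
Start: watch:Dave, note:Frank, phone:Frank
Event 1 (give watch: Dave -> Frank). State: watch:Frank, note:Frank, phone:Frank
Event 2 (give phone: Frank -> Trent). State: watch:Frank, note:Frank, phone:Trent
Event 3 (give note: Frank -> Dave). State: watch:Frank, note:Dave, phone:Trent
Event 4 (give note: Dave -> Heidi). State: watch:Frank, note:Heidi, phone:Trent
Event 5 (give phone: Trent -> Heidi). State: watch:Frank, note:Heidi, phone:Heidi
Event 6 (swap phone<->watch: now phone:Frank, watch:Heidi). State: watch:Heidi, note:Heidi, phone:Frank
Event 7 (swap watch<->phone: now watch:Frank, phone:Heidi). State: watch:Frank, note:Heidi, phone:Heidi
Event 8 (swap phone<->watch: now phone:Frank, watch:Heidi). State: watch:Heidi, note:Heidi, phone:Frank

Final state: watch:Heidi, note:Heidi, phone:Frank
Heidi holds: note, watch.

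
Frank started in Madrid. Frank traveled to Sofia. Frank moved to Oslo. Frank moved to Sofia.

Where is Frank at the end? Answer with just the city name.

Answer: Sofia

Derivation:
Tracking Frank's location:
Start: Frank is in Madrid.
After move 1: Madrid -> Sofia. Frank is in Sofia.
After move 2: Sofia -> Oslo. Frank is in Oslo.
After move 3: Oslo -> Sofia. Frank is in Sofia.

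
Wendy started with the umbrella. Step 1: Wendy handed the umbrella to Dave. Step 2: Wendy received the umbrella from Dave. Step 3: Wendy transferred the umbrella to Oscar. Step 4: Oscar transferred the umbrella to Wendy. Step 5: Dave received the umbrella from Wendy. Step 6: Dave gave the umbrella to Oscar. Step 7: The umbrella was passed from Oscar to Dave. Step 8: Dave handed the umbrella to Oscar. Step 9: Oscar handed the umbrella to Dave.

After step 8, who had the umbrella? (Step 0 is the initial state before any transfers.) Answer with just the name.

Answer: Oscar

Derivation:
Tracking the umbrella holder through step 8:
After step 0 (start): Wendy
After step 1: Dave
After step 2: Wendy
After step 3: Oscar
After step 4: Wendy
After step 5: Dave
After step 6: Oscar
After step 7: Dave
After step 8: Oscar

At step 8, the holder is Oscar.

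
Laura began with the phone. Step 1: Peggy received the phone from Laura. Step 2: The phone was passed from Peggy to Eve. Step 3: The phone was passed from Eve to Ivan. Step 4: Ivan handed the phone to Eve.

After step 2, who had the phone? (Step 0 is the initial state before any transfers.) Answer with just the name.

Tracking the phone holder through step 2:
After step 0 (start): Laura
After step 1: Peggy
After step 2: Eve

At step 2, the holder is Eve.

Answer: Eve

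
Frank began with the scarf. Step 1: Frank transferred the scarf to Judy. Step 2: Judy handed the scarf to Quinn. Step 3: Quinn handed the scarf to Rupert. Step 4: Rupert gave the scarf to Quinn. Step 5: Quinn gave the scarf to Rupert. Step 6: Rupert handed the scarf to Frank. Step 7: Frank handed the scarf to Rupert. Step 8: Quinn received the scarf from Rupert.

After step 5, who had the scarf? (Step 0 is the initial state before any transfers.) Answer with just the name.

Tracking the scarf holder through step 5:
After step 0 (start): Frank
After step 1: Judy
After step 2: Quinn
After step 3: Rupert
After step 4: Quinn
After step 5: Rupert

At step 5, the holder is Rupert.

Answer: Rupert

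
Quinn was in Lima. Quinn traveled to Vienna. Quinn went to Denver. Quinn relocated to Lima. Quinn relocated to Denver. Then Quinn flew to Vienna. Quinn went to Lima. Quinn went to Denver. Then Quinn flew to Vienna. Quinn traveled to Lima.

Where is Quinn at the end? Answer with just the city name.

Answer: Lima

Derivation:
Tracking Quinn's location:
Start: Quinn is in Lima.
After move 1: Lima -> Vienna. Quinn is in Vienna.
After move 2: Vienna -> Denver. Quinn is in Denver.
After move 3: Denver -> Lima. Quinn is in Lima.
After move 4: Lima -> Denver. Quinn is in Denver.
After move 5: Denver -> Vienna. Quinn is in Vienna.
After move 6: Vienna -> Lima. Quinn is in Lima.
After move 7: Lima -> Denver. Quinn is in Denver.
After move 8: Denver -> Vienna. Quinn is in Vienna.
After move 9: Vienna -> Lima. Quinn is in Lima.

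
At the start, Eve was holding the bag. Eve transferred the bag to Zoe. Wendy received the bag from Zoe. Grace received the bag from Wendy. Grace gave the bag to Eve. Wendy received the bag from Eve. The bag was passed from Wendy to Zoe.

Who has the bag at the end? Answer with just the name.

Answer: Zoe

Derivation:
Tracking the bag through each event:
Start: Eve has the bag.
After event 1: Zoe has the bag.
After event 2: Wendy has the bag.
After event 3: Grace has the bag.
After event 4: Eve has the bag.
After event 5: Wendy has the bag.
After event 6: Zoe has the bag.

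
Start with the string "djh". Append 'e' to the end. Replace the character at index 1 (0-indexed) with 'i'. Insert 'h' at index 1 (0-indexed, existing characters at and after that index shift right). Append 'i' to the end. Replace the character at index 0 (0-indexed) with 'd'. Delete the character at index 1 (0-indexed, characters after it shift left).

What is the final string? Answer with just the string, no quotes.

Applying each edit step by step:
Start: "djh"
Op 1 (append 'e'): "djh" -> "djhe"
Op 2 (replace idx 1: 'j' -> 'i'): "djhe" -> "dihe"
Op 3 (insert 'h' at idx 1): "dihe" -> "dhihe"
Op 4 (append 'i'): "dhihe" -> "dhihei"
Op 5 (replace idx 0: 'd' -> 'd'): "dhihei" -> "dhihei"
Op 6 (delete idx 1 = 'h'): "dhihei" -> "dihei"

Answer: dihei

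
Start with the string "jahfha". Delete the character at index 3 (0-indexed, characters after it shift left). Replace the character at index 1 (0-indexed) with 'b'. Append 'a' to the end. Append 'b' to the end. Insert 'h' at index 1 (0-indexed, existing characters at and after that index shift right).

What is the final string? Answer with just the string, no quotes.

Applying each edit step by step:
Start: "jahfha"
Op 1 (delete idx 3 = 'f'): "jahfha" -> "jahha"
Op 2 (replace idx 1: 'a' -> 'b'): "jahha" -> "jbhha"
Op 3 (append 'a'): "jbhha" -> "jbhhaa"
Op 4 (append 'b'): "jbhhaa" -> "jbhhaab"
Op 5 (insert 'h' at idx 1): "jbhhaab" -> "jhbhhaab"

Answer: jhbhhaab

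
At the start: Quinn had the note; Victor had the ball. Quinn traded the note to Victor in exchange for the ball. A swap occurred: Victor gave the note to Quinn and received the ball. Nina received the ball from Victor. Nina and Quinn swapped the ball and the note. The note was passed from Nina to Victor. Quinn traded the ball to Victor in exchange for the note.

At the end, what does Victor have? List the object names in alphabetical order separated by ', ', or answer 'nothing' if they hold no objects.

Tracking all object holders:
Start: note:Quinn, ball:Victor
Event 1 (swap note<->ball: now note:Victor, ball:Quinn). State: note:Victor, ball:Quinn
Event 2 (swap note<->ball: now note:Quinn, ball:Victor). State: note:Quinn, ball:Victor
Event 3 (give ball: Victor -> Nina). State: note:Quinn, ball:Nina
Event 4 (swap ball<->note: now ball:Quinn, note:Nina). State: note:Nina, ball:Quinn
Event 5 (give note: Nina -> Victor). State: note:Victor, ball:Quinn
Event 6 (swap ball<->note: now ball:Victor, note:Quinn). State: note:Quinn, ball:Victor

Final state: note:Quinn, ball:Victor
Victor holds: ball.

Answer: ball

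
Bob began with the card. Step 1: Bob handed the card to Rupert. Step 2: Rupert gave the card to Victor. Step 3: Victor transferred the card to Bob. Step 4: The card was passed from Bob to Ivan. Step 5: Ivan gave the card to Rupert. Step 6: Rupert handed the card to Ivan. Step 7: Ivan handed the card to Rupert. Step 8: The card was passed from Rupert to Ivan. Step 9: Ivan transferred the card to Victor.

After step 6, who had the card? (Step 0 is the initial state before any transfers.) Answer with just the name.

Tracking the card holder through step 6:
After step 0 (start): Bob
After step 1: Rupert
After step 2: Victor
After step 3: Bob
After step 4: Ivan
After step 5: Rupert
After step 6: Ivan

At step 6, the holder is Ivan.

Answer: Ivan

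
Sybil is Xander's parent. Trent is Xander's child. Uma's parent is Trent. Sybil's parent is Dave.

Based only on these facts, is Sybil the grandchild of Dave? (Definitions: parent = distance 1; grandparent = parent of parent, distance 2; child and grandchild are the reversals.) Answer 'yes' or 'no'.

Reconstructing the parent chain from the given facts:
  Dave -> Sybil -> Xander -> Trent -> Uma
(each arrow means 'parent of the next')
Positions in the chain (0 = top):
  position of Dave: 0
  position of Sybil: 1
  position of Xander: 2
  position of Trent: 3
  position of Uma: 4

Sybil is at position 1, Dave is at position 0; signed distance (j - i) = -1.
'grandchild' requires j - i = -2. Actual distance is -1, so the relation does NOT hold.

Answer: no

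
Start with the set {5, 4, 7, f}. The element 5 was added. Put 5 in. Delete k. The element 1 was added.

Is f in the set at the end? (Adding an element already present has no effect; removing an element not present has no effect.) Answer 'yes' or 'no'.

Answer: yes

Derivation:
Tracking the set through each operation:
Start: {4, 5, 7, f}
Event 1 (add 5): already present, no change. Set: {4, 5, 7, f}
Event 2 (add 5): already present, no change. Set: {4, 5, 7, f}
Event 3 (remove k): not present, no change. Set: {4, 5, 7, f}
Event 4 (add 1): added. Set: {1, 4, 5, 7, f}

Final set: {1, 4, 5, 7, f} (size 5)
f is in the final set.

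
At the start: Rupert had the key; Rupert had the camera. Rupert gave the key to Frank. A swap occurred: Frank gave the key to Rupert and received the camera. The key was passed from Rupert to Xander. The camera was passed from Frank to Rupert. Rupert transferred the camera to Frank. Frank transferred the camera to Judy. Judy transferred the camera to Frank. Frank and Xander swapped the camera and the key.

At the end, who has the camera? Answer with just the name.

Tracking all object holders:
Start: key:Rupert, camera:Rupert
Event 1 (give key: Rupert -> Frank). State: key:Frank, camera:Rupert
Event 2 (swap key<->camera: now key:Rupert, camera:Frank). State: key:Rupert, camera:Frank
Event 3 (give key: Rupert -> Xander). State: key:Xander, camera:Frank
Event 4 (give camera: Frank -> Rupert). State: key:Xander, camera:Rupert
Event 5 (give camera: Rupert -> Frank). State: key:Xander, camera:Frank
Event 6 (give camera: Frank -> Judy). State: key:Xander, camera:Judy
Event 7 (give camera: Judy -> Frank). State: key:Xander, camera:Frank
Event 8 (swap camera<->key: now camera:Xander, key:Frank). State: key:Frank, camera:Xander

Final state: key:Frank, camera:Xander
The camera is held by Xander.

Answer: Xander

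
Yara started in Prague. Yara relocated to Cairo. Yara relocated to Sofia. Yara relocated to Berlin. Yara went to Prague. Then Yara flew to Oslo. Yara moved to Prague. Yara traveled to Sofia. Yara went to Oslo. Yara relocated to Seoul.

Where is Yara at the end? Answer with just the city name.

Answer: Seoul

Derivation:
Tracking Yara's location:
Start: Yara is in Prague.
After move 1: Prague -> Cairo. Yara is in Cairo.
After move 2: Cairo -> Sofia. Yara is in Sofia.
After move 3: Sofia -> Berlin. Yara is in Berlin.
After move 4: Berlin -> Prague. Yara is in Prague.
After move 5: Prague -> Oslo. Yara is in Oslo.
After move 6: Oslo -> Prague. Yara is in Prague.
After move 7: Prague -> Sofia. Yara is in Sofia.
After move 8: Sofia -> Oslo. Yara is in Oslo.
After move 9: Oslo -> Seoul. Yara is in Seoul.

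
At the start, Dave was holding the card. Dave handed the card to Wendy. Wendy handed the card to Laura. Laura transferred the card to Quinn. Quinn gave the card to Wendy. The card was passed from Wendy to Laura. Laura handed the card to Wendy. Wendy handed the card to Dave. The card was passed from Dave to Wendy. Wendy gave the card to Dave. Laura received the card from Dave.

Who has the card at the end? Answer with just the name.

Tracking the card through each event:
Start: Dave has the card.
After event 1: Wendy has the card.
After event 2: Laura has the card.
After event 3: Quinn has the card.
After event 4: Wendy has the card.
After event 5: Laura has the card.
After event 6: Wendy has the card.
After event 7: Dave has the card.
After event 8: Wendy has the card.
After event 9: Dave has the card.
After event 10: Laura has the card.

Answer: Laura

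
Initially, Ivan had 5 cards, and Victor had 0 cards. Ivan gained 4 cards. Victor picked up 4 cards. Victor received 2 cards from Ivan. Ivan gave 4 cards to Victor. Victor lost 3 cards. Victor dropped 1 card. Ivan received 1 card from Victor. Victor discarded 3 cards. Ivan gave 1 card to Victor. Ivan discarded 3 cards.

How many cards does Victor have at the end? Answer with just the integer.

Answer: 3

Derivation:
Tracking counts step by step:
Start: Ivan=5, Victor=0
Event 1 (Ivan +4): Ivan: 5 -> 9. State: Ivan=9, Victor=0
Event 2 (Victor +4): Victor: 0 -> 4. State: Ivan=9, Victor=4
Event 3 (Ivan -> Victor, 2): Ivan: 9 -> 7, Victor: 4 -> 6. State: Ivan=7, Victor=6
Event 4 (Ivan -> Victor, 4): Ivan: 7 -> 3, Victor: 6 -> 10. State: Ivan=3, Victor=10
Event 5 (Victor -3): Victor: 10 -> 7. State: Ivan=3, Victor=7
Event 6 (Victor -1): Victor: 7 -> 6. State: Ivan=3, Victor=6
Event 7 (Victor -> Ivan, 1): Victor: 6 -> 5, Ivan: 3 -> 4. State: Ivan=4, Victor=5
Event 8 (Victor -3): Victor: 5 -> 2. State: Ivan=4, Victor=2
Event 9 (Ivan -> Victor, 1): Ivan: 4 -> 3, Victor: 2 -> 3. State: Ivan=3, Victor=3
Event 10 (Ivan -3): Ivan: 3 -> 0. State: Ivan=0, Victor=3

Victor's final count: 3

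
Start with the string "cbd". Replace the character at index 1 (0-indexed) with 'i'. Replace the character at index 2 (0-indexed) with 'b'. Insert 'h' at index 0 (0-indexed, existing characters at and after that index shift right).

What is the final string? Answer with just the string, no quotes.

Applying each edit step by step:
Start: "cbd"
Op 1 (replace idx 1: 'b' -> 'i'): "cbd" -> "cid"
Op 2 (replace idx 2: 'd' -> 'b'): "cid" -> "cib"
Op 3 (insert 'h' at idx 0): "cib" -> "hcib"

Answer: hcib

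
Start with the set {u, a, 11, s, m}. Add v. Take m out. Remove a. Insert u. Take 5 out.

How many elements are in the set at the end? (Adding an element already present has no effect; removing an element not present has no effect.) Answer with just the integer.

Answer: 4

Derivation:
Tracking the set through each operation:
Start: {11, a, m, s, u}
Event 1 (add v): added. Set: {11, a, m, s, u, v}
Event 2 (remove m): removed. Set: {11, a, s, u, v}
Event 3 (remove a): removed. Set: {11, s, u, v}
Event 4 (add u): already present, no change. Set: {11, s, u, v}
Event 5 (remove 5): not present, no change. Set: {11, s, u, v}

Final set: {11, s, u, v} (size 4)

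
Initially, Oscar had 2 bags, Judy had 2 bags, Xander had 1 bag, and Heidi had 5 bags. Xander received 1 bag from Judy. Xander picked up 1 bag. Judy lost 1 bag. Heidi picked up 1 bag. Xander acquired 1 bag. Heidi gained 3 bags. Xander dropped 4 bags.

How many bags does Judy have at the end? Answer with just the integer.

Tracking counts step by step:
Start: Oscar=2, Judy=2, Xander=1, Heidi=5
Event 1 (Judy -> Xander, 1): Judy: 2 -> 1, Xander: 1 -> 2. State: Oscar=2, Judy=1, Xander=2, Heidi=5
Event 2 (Xander +1): Xander: 2 -> 3. State: Oscar=2, Judy=1, Xander=3, Heidi=5
Event 3 (Judy -1): Judy: 1 -> 0. State: Oscar=2, Judy=0, Xander=3, Heidi=5
Event 4 (Heidi +1): Heidi: 5 -> 6. State: Oscar=2, Judy=0, Xander=3, Heidi=6
Event 5 (Xander +1): Xander: 3 -> 4. State: Oscar=2, Judy=0, Xander=4, Heidi=6
Event 6 (Heidi +3): Heidi: 6 -> 9. State: Oscar=2, Judy=0, Xander=4, Heidi=9
Event 7 (Xander -4): Xander: 4 -> 0. State: Oscar=2, Judy=0, Xander=0, Heidi=9

Judy's final count: 0

Answer: 0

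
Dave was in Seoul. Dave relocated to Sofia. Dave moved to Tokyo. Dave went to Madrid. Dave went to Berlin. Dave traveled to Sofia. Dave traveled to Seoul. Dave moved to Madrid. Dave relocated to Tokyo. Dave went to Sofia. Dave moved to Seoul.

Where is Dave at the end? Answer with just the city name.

Tracking Dave's location:
Start: Dave is in Seoul.
After move 1: Seoul -> Sofia. Dave is in Sofia.
After move 2: Sofia -> Tokyo. Dave is in Tokyo.
After move 3: Tokyo -> Madrid. Dave is in Madrid.
After move 4: Madrid -> Berlin. Dave is in Berlin.
After move 5: Berlin -> Sofia. Dave is in Sofia.
After move 6: Sofia -> Seoul. Dave is in Seoul.
After move 7: Seoul -> Madrid. Dave is in Madrid.
After move 8: Madrid -> Tokyo. Dave is in Tokyo.
After move 9: Tokyo -> Sofia. Dave is in Sofia.
After move 10: Sofia -> Seoul. Dave is in Seoul.

Answer: Seoul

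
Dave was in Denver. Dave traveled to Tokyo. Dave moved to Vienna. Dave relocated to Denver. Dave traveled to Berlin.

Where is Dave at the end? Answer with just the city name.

Tracking Dave's location:
Start: Dave is in Denver.
After move 1: Denver -> Tokyo. Dave is in Tokyo.
After move 2: Tokyo -> Vienna. Dave is in Vienna.
After move 3: Vienna -> Denver. Dave is in Denver.
After move 4: Denver -> Berlin. Dave is in Berlin.

Answer: Berlin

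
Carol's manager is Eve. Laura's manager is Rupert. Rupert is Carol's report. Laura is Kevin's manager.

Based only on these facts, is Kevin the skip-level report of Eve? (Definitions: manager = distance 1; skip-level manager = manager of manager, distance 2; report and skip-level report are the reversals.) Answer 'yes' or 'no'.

Answer: no

Derivation:
Reconstructing the manager chain from the given facts:
  Eve -> Carol -> Rupert -> Laura -> Kevin
(each arrow means 'manager of the next')
Positions in the chain (0 = top):
  position of Eve: 0
  position of Carol: 1
  position of Rupert: 2
  position of Laura: 3
  position of Kevin: 4

Kevin is at position 4, Eve is at position 0; signed distance (j - i) = -4.
'skip-level report' requires j - i = -2. Actual distance is -4, so the relation does NOT hold.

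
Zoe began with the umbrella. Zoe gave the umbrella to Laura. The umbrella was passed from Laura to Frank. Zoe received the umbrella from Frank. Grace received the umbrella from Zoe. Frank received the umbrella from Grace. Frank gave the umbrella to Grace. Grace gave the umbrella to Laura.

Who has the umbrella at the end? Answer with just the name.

Tracking the umbrella through each event:
Start: Zoe has the umbrella.
After event 1: Laura has the umbrella.
After event 2: Frank has the umbrella.
After event 3: Zoe has the umbrella.
After event 4: Grace has the umbrella.
After event 5: Frank has the umbrella.
After event 6: Grace has the umbrella.
After event 7: Laura has the umbrella.

Answer: Laura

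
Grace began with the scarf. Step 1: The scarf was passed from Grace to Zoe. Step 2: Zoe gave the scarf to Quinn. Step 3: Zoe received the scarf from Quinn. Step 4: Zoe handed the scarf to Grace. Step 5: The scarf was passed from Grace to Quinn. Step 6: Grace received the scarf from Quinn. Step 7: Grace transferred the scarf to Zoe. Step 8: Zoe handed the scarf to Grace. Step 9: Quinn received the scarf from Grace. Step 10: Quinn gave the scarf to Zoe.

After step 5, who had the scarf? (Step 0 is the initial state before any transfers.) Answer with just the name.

Tracking the scarf holder through step 5:
After step 0 (start): Grace
After step 1: Zoe
After step 2: Quinn
After step 3: Zoe
After step 4: Grace
After step 5: Quinn

At step 5, the holder is Quinn.

Answer: Quinn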